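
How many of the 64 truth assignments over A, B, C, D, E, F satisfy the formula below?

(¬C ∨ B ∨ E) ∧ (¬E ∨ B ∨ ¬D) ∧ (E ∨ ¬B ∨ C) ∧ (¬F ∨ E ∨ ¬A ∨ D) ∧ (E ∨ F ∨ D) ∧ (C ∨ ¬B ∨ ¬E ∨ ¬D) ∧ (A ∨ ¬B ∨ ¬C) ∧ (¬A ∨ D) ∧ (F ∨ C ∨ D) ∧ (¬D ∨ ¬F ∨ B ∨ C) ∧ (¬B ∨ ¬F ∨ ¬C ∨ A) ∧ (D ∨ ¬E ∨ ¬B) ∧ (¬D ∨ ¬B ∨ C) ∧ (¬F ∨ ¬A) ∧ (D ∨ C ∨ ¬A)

There are 2^6 = 64 truth assignments over (A, B, C, D, E, F).
Split on D. With D = True, the clauses containing D are satisfied and ¬D drops from the rest; 4 of the 2^5 = 32 assignments to the other variables satisfy what remains.
With D = False, by the same count on the reduced clause set, 4 assignments work.
(One model: A=F, B=F, C=F, D=F, E=F, F=T.)
Total: 4 + 4 = 8.

8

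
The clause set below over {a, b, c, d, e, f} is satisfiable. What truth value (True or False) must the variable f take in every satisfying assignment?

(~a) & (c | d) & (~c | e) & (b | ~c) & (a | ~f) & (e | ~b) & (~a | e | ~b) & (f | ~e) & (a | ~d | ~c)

False

Suppose f = 1.
The clause (~a) is unit, so a = 0.
That conflicts with the unit clause (a).
So every satisfying assignment has f = False.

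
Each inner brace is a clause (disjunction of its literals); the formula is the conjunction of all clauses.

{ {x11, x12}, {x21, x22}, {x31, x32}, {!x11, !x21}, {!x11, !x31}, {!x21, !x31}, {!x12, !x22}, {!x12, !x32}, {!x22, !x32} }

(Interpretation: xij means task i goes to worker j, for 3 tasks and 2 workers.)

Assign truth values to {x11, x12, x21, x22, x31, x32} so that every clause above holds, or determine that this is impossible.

Case x11 = true:
Unit clause (!x21) forces x21 = false.
Unit clause (x22) forces x22 = true.
Unit clause (!x31) forces x31 = false.
Unit clause (x32) forces x32 = true.
Now (!x32) is unsatisfied and unit — conflict.
That branch fails; take x11 = false instead.
Unit clause (x12) forces x12 = true.
Unit clause (!x22) forces x22 = false.
Unit clause (x21) forces x21 = true.
Unit clause (!x31) forces x31 = false.
Unit clause (x32) forces x32 = true.
Now (!x32) is unsatisfied and unit — conflict.
Neither x11 = true nor x11 = false works.

UNSATISFIABLE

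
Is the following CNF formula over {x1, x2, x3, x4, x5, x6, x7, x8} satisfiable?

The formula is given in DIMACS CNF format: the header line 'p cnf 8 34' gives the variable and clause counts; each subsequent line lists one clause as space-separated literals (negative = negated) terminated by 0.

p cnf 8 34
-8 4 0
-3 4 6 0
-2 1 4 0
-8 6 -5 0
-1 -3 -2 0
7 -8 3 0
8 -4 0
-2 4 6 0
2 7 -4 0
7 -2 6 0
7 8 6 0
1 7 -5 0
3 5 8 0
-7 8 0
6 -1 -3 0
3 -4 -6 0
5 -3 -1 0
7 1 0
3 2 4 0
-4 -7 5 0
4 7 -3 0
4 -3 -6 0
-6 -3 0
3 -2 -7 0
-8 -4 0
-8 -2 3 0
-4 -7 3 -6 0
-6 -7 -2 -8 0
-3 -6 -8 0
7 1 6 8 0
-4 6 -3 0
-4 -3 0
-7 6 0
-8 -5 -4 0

Suppose x8 = False.
(¬x4) alone gives x4 = False.
(¬x7) alone gives x7 = False.
(x6) alone gives x6 = True.
(x1) alone gives x1 = True.
(¬x3) alone gives x3 = False.
(x5) alone gives x5 = True.
(x2) alone gives x2 = True.
Every clause now holds.
A satisfying assignment: x1 ↦ True; x2 ↦ True; x3 ↦ False; x4 ↦ False; x5 ↦ True; x6 ↦ True; x7 ↦ False; x8 ↦ False.

Yes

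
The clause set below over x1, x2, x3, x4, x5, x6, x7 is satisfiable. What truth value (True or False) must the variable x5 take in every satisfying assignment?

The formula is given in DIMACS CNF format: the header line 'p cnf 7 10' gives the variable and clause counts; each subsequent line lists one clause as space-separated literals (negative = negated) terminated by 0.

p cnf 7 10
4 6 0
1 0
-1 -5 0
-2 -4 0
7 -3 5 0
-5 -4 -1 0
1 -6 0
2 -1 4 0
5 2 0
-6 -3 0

Suppose x5 = True.
Unit clause (x1) forces x1 = True.
Now (¬x1) is unsatisfied and unit — conflict.
So every satisfying assignment has x5 = False.

False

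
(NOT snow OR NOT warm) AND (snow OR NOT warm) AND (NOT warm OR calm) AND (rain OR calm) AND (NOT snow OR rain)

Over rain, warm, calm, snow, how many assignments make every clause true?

5

There are 2^4 = 16 truth assignments over (rain, warm, calm, snow).
Check each against the 5 clauses (columns in the order rain, warm, calm, snow):
  F F F F  ✗ fails (rain OR calm)
  F F F T  ✗ fails (rain OR calm)
  F F T F  ✓ satisfies all
  F F T T  ✗ fails (NOT snow OR rain)
  F T F F  ✗ fails (snow OR NOT warm)
  F T F T  ✗ fails (NOT snow OR NOT warm)
  F T T F  ✗ fails (snow OR NOT warm)
  F T T T  ✗ fails (NOT snow OR NOT warm)
  T F F F  ✓ satisfies all
  T F F T  ✓ satisfies all
  T F T F  ✓ satisfies all
  T F T T  ✓ satisfies all
  T T F F  ✗ fails (snow OR NOT warm)
  T T F T  ✗ fails (NOT snow OR NOT warm)
  T T T F  ✗ fails (snow OR NOT warm)
  T T T T  ✗ fails (NOT snow OR NOT warm)
5 of the 16 rows are models.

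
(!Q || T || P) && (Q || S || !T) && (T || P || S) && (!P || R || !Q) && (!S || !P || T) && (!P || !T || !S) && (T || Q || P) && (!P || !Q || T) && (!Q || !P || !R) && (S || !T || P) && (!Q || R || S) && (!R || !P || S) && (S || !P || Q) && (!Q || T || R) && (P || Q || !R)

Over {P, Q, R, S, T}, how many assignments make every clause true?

3

There are 2^5 = 32 truth assignments over (P, Q, R, S, T).
Split on T. With T = true, the clauses containing T are satisfied and !T drops from the rest; 3 of the 2^4 = 16 assignments to the other variables satisfy what remains.
With T = false, by the same count on the reduced clause set, 0 assignments work.
Total: 3 + 0 = 3.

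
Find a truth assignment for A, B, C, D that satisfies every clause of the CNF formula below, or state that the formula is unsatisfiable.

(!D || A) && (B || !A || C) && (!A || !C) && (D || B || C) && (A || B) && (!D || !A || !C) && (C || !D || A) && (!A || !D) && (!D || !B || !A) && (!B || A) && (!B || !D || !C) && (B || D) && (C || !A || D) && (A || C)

Suppose D = false.
Unit clause (B) forces B = true.
Unit clause (A) forces A = true.
Unit clause (!C) forces C = false.
But (C) is also a unit clause — contradiction.
Backtrack on D: now try D = true.
Unit clause (A) forces A = true.
But (!A) is also a unit clause — contradiction.
Neither D = true nor D = false works.

UNSATISFIABLE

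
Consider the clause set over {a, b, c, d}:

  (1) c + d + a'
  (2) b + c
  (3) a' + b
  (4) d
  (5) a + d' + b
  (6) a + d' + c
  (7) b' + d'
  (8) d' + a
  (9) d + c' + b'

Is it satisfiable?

Unsatisfiable

From the singleton clause (d), d = 1.
From the singleton clause (b'), b = 0.
From the singleton clause (c), c = 1.
From the singleton clause (a'), a = 0.
But (a) is also a unit clause — contradiction.
No assignment satisfies every clause.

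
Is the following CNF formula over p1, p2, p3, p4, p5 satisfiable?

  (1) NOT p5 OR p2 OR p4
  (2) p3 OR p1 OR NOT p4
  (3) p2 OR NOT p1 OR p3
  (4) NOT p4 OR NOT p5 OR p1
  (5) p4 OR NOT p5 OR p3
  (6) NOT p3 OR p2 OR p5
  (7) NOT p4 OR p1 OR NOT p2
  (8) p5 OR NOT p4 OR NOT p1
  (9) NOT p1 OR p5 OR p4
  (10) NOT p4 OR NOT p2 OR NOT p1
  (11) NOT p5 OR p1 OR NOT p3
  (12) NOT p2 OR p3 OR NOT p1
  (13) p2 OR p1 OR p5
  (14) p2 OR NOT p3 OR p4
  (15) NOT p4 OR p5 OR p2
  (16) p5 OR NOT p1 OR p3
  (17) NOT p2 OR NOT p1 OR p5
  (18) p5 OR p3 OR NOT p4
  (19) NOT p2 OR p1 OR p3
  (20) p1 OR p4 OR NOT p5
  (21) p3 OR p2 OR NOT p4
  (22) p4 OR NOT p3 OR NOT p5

Yes

Suppose p5 = false.
Suppose p3 = true.
From the singleton clause (p2), p2 = true.
From the singleton clause (NOT p1), p1 = false.
From the singleton clause (NOT p4), p4 = false.
Every clause now holds.
A satisfying assignment: p1=false; p2=true; p3=true; p4=false; p5=false.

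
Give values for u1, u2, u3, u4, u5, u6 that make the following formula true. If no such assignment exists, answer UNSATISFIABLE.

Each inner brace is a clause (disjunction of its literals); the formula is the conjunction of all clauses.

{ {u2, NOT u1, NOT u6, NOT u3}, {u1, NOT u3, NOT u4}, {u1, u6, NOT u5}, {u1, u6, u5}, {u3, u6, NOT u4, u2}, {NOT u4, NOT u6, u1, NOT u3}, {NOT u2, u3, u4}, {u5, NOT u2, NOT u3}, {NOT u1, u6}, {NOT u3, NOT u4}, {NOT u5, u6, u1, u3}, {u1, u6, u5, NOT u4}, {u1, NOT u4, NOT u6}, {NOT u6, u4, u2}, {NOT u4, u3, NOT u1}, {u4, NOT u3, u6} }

Branch on u1: set u1 = true.
(u6) alone gives u6 = true.
Branch on u2: set u2 = true.
Branch on u3: set u3 = true.
(u5) alone gives u5 = true.
(NOT u4) alone gives u4 = false.
Every clause now holds.

u1 ↦ true; u2 ↦ true; u3 ↦ true; u4 ↦ false; u5 ↦ true; u6 ↦ true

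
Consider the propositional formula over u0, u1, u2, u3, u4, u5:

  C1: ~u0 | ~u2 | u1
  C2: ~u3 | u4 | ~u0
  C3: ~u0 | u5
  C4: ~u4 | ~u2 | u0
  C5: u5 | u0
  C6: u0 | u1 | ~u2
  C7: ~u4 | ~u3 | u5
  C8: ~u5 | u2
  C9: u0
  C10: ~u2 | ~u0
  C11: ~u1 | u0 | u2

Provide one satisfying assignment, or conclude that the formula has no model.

From the singleton clause (u0), u0 = 1.
From the singleton clause (u5), u5 = 1.
From the singleton clause (u2), u2 = 1.
Now (~u2) is unsatisfied and unit — conflict.

UNSATISFIABLE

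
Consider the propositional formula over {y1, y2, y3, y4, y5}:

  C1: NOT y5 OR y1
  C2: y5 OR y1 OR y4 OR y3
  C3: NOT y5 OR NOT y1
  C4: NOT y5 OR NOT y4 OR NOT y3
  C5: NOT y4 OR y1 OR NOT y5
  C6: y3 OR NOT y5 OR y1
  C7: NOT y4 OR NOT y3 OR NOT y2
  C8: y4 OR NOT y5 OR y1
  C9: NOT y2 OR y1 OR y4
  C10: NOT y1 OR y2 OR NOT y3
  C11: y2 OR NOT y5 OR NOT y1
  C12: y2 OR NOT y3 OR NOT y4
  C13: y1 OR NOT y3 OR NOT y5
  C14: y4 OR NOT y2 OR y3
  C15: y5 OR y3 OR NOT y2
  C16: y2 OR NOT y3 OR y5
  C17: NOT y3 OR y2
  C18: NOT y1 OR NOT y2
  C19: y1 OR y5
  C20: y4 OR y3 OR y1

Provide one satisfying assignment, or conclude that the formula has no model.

y1: true; y2: false; y3: false; y4: false; y5: false

Branch on y5: set y5 = false.
From the singleton clause (y1), y1 = true.
From the singleton clause (NOT y2), y2 = false.
From the singleton clause (NOT y3), y3 = false.
All clauses hold; y4 can take either value.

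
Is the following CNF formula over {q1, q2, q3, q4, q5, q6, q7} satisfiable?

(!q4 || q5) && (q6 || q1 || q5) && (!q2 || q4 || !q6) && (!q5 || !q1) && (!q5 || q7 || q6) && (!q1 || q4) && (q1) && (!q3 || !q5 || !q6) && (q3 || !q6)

From the singleton clause (q1), q1 = true.
From the singleton clause (!q5), q5 = false.
From the singleton clause (!q4), q4 = false.
Now (q4) is unsatisfied and unit — conflict.
No assignment satisfies every clause.

No, unsatisfiable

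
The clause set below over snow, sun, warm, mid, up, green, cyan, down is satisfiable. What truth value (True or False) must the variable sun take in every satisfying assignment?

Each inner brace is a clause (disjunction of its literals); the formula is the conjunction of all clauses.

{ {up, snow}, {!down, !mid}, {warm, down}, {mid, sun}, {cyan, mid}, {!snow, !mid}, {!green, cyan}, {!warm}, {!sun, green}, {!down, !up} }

True

Suppose sun = false.
The clause (mid) is unit, so mid = true.
The clause (!down) is unit, so down = false.
The clause (warm) is unit, so warm = true.
That conflicts with the unit clause (!warm).
So every satisfying assignment has sun = True.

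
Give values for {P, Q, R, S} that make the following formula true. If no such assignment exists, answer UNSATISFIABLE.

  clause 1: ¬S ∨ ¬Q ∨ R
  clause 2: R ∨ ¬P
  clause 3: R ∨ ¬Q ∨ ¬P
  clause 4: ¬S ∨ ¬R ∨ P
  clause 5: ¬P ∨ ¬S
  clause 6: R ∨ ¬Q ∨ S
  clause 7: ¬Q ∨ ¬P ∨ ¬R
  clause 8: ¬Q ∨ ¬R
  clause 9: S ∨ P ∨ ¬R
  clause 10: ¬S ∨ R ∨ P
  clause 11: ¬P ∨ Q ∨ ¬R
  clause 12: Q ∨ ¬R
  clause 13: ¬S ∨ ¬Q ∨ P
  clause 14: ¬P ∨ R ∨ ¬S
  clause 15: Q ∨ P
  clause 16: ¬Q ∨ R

Suppose R = True.
From the singleton clause (¬Q), Q = False.
Now (Q) is unsatisfied and unit — conflict.
Undo R and try R = False.
From the singleton clause (¬P), P = False.
From the singleton clause (¬S), S = False.
From the singleton clause (¬Q), Q = False.
Now (Q) is unsatisfied and unit — conflict.
Both values of R lead to a conflict.

UNSATISFIABLE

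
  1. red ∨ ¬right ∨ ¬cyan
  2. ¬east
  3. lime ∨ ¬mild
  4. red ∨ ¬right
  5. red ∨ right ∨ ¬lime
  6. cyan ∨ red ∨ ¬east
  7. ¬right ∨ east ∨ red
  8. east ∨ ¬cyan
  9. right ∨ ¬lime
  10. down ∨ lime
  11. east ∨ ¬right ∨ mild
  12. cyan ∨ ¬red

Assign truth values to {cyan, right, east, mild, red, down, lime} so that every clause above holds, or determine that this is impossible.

Unit clause (¬east) forces east = False.
Unit clause (¬cyan) forces cyan = False.
Unit clause (¬red) forces red = False.
Unit clause (¬right) forces right = False.
Unit clause (¬lime) forces lime = False.
Unit clause (¬mild) forces mild = False.
Unit clause (down) forces down = True.
This assignment satisfies each clause.

cyan=False; right=False; east=False; mild=False; red=False; down=True; lime=False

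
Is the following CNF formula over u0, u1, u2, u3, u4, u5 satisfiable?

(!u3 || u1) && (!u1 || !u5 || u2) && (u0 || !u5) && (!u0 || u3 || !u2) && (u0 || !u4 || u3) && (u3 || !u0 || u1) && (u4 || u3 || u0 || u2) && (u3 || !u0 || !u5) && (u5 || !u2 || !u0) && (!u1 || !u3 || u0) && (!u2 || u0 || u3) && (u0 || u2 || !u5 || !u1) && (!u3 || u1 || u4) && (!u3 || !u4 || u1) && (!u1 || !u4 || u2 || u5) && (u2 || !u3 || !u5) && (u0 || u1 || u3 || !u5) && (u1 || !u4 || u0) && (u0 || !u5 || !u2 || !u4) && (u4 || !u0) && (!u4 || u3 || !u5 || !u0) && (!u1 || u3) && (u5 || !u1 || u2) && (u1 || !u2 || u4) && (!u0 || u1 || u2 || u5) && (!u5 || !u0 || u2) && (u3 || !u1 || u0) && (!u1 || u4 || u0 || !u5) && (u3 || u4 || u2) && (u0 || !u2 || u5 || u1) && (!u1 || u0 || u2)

Yes, satisfiable

Suppose u3 = true.
From the singleton clause (u1), u1 = true.
From the singleton clause (u0), u0 = true.
From the singleton clause (u4), u4 = true.
Suppose u5 = true.
From the singleton clause (u2), u2 = true.
This assignment satisfies each clause.
A satisfying assignment: u0 ↦ true; u1 ↦ true; u2 ↦ true; u3 ↦ true; u4 ↦ true; u5 ↦ true.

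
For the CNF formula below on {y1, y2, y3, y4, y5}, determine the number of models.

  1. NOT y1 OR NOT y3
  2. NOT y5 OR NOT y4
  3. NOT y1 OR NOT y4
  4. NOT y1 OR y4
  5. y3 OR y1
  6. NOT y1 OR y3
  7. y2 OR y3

There are 2^5 = 32 truth assignments over (y1, y2, y3, y4, y5).
Split on y5. With y5 = true, the clauses containing y5 are satisfied and NOT y5 drops from the rest; 2 of the 2^4 = 16 assignments to the other variables satisfy what remains.
With y5 = false, by the same count on the reduced clause set, 4 assignments work.
(One model: y1=F, y2=F, y3=T, y4=F, y5=F.)
Total: 2 + 4 = 6.

6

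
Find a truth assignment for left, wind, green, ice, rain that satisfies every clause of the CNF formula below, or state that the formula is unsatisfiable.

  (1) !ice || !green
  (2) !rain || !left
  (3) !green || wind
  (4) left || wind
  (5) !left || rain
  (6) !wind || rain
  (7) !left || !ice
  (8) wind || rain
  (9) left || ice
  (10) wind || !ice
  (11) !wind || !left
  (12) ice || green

left ↦ false, wind ↦ true, green ↦ false, ice ↦ true, rain ↦ true

Case ice = true:
Unit clause (!green) forces green = false.
Unit clause (!left) forces left = false.
Unit clause (wind) forces wind = true.
Unit clause (rain) forces rain = true.
This assignment satisfies each clause.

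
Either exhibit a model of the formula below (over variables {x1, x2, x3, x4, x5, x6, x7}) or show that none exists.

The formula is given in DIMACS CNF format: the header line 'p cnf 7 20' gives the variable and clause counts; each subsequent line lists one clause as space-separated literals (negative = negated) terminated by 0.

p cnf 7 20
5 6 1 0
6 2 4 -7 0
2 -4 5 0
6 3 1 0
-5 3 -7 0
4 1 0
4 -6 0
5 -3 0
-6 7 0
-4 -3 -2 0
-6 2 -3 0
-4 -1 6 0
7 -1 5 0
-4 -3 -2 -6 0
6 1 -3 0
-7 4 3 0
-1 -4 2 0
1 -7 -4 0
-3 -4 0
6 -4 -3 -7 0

x1 ↦ True, x2 ↦ True, x3 ↦ False, x4 ↦ True, x5 ↦ False, x6 ↦ True, x7 ↦ True

Suppose x4 = True.
From the singleton clause (¬x3), x3 = False.
Suppose x2 = True.
Suppose x6 = True.
From the singleton clause (x7), x7 = True.
From the singleton clause (¬x5), x5 = False.
From the singleton clause (x1), x1 = True.
This assignment satisfies each clause.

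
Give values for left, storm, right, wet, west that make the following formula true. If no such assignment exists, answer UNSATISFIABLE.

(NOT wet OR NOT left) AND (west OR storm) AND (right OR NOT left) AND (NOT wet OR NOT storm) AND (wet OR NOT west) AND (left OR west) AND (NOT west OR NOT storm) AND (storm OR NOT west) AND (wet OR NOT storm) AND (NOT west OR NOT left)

Try wet = false.
The clause (NOT west) is unit, so west = false.
The clause (storm) is unit, so storm = true.
That conflicts with the unit clause (NOT storm).
Undo wet and try wet = true.
The clause (NOT left) is unit, so left = false.
The clause (NOT storm) is unit, so storm = false.
The clause (west) is unit, so west = true.
That conflicts with the unit clause (NOT west).
Either choice for wet ends in contradiction.

UNSATISFIABLE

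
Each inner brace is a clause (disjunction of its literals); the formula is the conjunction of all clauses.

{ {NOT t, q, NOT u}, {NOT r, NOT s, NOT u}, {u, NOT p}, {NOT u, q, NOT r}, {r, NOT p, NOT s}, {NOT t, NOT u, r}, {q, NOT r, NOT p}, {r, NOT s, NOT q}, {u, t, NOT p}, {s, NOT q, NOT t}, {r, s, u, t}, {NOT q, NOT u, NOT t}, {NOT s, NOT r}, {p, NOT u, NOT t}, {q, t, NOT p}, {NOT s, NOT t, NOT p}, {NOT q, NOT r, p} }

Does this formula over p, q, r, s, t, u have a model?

Try u = true.
Try t = false.
Try r = true.
The clause (NOT s) is unit, so s = false.
The clause (q) is unit, so q = true.
The clause (p) is unit, so p = true.
All clauses are satisfied.
A satisfying assignment: p: true, q: true, r: true, s: false, t: false, u: true.

Satisfiable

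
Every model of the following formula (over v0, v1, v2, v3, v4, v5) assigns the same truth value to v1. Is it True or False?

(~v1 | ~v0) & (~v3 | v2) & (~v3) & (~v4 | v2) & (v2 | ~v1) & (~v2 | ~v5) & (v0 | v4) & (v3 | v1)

True

Suppose v1 = 0.
From the singleton clause (~v3), v3 = 0.
That conflicts with the unit clause (v3).
So every satisfying assignment has v1 = True.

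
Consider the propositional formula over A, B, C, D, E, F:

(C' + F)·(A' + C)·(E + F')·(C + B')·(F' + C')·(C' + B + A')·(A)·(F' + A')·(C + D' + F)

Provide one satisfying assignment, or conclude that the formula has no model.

From the singleton clause (A), A = 1.
From the singleton clause (C), C = 1.
From the singleton clause (F), F = 1.
But (F') is also a unit clause — contradiction.

UNSATISFIABLE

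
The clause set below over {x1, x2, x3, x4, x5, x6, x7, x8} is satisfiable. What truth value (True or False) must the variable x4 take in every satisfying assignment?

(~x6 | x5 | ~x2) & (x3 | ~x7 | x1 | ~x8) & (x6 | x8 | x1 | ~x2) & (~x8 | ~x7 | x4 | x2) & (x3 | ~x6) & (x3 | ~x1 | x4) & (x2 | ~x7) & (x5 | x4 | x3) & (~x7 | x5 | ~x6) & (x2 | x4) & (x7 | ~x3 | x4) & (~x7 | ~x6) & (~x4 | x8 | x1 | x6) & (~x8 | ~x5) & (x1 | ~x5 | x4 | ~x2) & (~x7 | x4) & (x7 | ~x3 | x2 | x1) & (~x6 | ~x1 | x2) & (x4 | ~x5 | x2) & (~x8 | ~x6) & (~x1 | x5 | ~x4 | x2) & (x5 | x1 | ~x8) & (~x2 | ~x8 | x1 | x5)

True

Suppose x4 = 0.
The clause (x2) is unit, so x2 = 1.
The clause (~x7) is unit, so x7 = 0.
The clause (~x3) is unit, so x3 = 0.
The clause (~x6) is unit, so x6 = 0.
The clause (~x1) is unit, so x1 = 0.
The clause (x8) is unit, so x8 = 1.
The clause (x5) is unit, so x5 = 1.
But (~x5) is also a unit clause — contradiction.
So every satisfying assignment has x4 = True.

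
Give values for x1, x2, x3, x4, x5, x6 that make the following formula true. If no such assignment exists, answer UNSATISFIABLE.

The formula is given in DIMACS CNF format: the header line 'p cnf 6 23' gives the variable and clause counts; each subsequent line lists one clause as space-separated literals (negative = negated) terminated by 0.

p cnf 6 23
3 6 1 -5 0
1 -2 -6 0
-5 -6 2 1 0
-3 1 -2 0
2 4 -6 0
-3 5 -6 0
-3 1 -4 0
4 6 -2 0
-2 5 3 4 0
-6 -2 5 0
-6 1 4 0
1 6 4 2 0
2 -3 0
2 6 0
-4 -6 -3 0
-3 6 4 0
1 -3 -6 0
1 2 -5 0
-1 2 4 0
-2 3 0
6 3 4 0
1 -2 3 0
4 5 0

Suppose x2 = False.
Unit clause (¬x3) forces x3 = False.
Unit clause (x6) forces x6 = True.
Unit clause (x4) forces x4 = True.
Suppose x5 = False.
No clause remains; x1 is free.

x1 ↦ False; x2 ↦ False; x3 ↦ False; x4 ↦ True; x5 ↦ False; x6 ↦ True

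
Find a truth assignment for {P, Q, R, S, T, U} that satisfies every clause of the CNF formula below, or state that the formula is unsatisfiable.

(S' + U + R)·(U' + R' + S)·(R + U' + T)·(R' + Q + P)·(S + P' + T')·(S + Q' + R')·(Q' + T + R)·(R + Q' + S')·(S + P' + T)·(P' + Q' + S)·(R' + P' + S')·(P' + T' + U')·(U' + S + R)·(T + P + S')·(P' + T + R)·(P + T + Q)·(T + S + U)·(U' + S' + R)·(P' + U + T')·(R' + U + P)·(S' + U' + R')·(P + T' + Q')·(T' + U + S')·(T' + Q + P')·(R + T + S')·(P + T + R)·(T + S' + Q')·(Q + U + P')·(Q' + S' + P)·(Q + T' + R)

UNSATISFIABLE

Case S = 0:
Case U = 0:
Unit clause (T) forces T = 1.
Unit clause (P') forces P = 0.
Unit clause (R') forces R = 0.
Unit clause (Q') forces Q = 0.
But (Q) is also a unit clause — contradiction.
So U must be the other value — set U = 1.
Unit clause (R') forces R = 0.
But (R) is also a unit clause — contradiction.
Either choice for U ends in contradiction.
So S must be the other value — set S = 1.
Case U = 1:
Unit clause (R) forces R = 1.
But (R') is also a unit clause — contradiction.
So U must be the other value — set U = 0.
Unit clause (R) forces R = 1.
Unit clause (P') forces P = 0.
But (P) is also a unit clause — contradiction.
Either choice for U ends in contradiction.
Either choice for S ends in contradiction.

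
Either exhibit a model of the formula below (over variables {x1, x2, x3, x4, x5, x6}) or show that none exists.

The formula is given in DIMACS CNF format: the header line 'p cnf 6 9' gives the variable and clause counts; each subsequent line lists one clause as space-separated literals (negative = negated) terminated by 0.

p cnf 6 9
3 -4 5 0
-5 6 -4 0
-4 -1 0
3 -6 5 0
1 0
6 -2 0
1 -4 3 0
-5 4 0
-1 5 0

Unit clause (x1) forces x1 = True.
Unit clause (¬x4) forces x4 = False.
Unit clause (¬x5) forces x5 = False.
Now (x5) is unsatisfied and unit — conflict.

UNSATISFIABLE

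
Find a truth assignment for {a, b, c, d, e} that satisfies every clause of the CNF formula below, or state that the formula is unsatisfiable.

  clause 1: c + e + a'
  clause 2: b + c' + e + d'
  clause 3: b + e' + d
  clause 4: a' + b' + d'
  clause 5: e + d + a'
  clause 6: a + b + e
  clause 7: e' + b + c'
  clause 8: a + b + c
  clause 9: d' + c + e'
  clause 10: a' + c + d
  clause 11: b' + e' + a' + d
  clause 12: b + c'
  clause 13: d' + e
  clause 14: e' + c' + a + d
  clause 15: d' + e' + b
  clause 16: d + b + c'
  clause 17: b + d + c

a: 0,  b: 1,  c: 1,  d: 0,  e: 0

Branch on b: set b = 1.
Branch on a: set a = 0.
Branch on d: set d = 0.
Branch on e: set e = 0.
No clause remains; c is free.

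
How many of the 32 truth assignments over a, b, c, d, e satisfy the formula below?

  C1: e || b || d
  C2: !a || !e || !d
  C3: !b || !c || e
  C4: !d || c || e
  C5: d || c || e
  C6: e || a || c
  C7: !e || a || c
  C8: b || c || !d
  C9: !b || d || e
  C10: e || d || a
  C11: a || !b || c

There are 2^5 = 32 truth assignments over (a, b, c, d, e).
Split on a. With a = true, the clauses containing a are satisfied and !a drops from the rest; 5 of the 2^4 = 16 assignments to the other variables satisfy what remains.
With a = false, by the same count on the reduced clause set, 5 assignments work.
Total: 5 + 5 = 10.

10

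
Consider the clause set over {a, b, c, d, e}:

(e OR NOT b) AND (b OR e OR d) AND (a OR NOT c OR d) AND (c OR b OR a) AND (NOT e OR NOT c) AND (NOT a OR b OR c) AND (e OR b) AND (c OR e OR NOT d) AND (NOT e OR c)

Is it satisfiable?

Suppose e = true.
(NOT c) alone gives c = false.
But (c) is also a unit clause — contradiction.
Backtrack on e: now try e = false.
(NOT b) alone gives b = false.
But (b) is also a unit clause — contradiction.
Either choice for e ends in contradiction.
No assignment satisfies every clause.

Unsatisfiable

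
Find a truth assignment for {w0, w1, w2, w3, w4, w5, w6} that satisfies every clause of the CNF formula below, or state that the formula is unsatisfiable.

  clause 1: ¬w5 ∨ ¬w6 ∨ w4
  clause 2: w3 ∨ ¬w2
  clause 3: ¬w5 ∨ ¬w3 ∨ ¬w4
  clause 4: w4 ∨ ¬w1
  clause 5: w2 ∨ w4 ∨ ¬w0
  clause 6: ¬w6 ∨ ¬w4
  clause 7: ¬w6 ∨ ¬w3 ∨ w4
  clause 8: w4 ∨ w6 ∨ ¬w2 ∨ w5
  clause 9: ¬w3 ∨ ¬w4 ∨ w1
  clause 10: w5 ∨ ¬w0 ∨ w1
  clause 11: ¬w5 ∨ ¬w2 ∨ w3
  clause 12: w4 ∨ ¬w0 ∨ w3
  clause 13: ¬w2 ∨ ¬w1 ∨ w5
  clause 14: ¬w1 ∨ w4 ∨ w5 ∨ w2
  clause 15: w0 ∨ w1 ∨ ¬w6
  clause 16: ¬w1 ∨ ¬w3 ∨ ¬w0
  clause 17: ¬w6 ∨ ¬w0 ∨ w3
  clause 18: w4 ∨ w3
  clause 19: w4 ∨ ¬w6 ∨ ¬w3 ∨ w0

Case w3 = True:
Case w5 = True:
The clause (¬w4) is unit, so w4 = False.
The clause (¬w6) is unit, so w6 = False.
The clause (¬w1) is unit, so w1 = False.
Case w2 = True:
All clauses hold; w0 can take either value.

w0 ↦ False, w1 ↦ False, w2 ↦ True, w3 ↦ True, w4 ↦ False, w5 ↦ True, w6 ↦ False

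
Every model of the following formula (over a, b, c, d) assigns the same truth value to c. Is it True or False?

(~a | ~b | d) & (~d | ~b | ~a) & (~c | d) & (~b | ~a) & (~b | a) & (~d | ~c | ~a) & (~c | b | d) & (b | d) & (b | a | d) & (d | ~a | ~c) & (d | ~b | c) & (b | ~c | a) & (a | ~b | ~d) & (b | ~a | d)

False

Suppose c = 1.
From the singleton clause (d), d = 1.
From the singleton clause (~a), a = 0.
From the singleton clause (~b), b = 0.
Now (b) is unsatisfied and unit — conflict.
So every satisfying assignment has c = False.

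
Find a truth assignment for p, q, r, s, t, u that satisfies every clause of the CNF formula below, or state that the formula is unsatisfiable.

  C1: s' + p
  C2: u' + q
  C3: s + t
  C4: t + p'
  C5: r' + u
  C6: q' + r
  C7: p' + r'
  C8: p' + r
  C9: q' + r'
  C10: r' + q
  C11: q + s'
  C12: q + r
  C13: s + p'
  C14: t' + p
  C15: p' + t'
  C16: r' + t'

UNSATISFIABLE

Try s = 0.
(t) alone gives t = 1.
(p') alone gives p = 0.
But (p) is also a unit clause — contradiction.
So s must be the other value — set s = 1.
(p) alone gives p = 1.
(t) alone gives t = 1.
But (t') is also a unit clause — contradiction.
Either choice for s ends in contradiction.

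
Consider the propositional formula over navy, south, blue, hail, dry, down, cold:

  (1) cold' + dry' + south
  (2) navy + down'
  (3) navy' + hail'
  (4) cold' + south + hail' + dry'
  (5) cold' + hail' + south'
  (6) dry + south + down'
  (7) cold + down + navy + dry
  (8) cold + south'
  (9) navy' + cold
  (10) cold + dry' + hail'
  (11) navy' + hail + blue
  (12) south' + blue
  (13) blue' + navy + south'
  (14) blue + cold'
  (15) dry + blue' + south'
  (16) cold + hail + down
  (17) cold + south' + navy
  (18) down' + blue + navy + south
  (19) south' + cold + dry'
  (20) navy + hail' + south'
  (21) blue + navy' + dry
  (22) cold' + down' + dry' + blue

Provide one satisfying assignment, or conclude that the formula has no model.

navy ↦ 0,  south ↦ 0,  blue ↦ 1,  hail ↦ 1,  dry ↦ 0,  down ↦ 0,  cold ↦ 1

Suppose navy = 0.
From the singleton clause (down'), down = 0.
Suppose cold = 1.
From the singleton clause (blue), blue = 1.
From the singleton clause (south'), south = 0.
From the singleton clause (dry'), dry = 0.
Every clause is now satisfied; hail is unconstrained.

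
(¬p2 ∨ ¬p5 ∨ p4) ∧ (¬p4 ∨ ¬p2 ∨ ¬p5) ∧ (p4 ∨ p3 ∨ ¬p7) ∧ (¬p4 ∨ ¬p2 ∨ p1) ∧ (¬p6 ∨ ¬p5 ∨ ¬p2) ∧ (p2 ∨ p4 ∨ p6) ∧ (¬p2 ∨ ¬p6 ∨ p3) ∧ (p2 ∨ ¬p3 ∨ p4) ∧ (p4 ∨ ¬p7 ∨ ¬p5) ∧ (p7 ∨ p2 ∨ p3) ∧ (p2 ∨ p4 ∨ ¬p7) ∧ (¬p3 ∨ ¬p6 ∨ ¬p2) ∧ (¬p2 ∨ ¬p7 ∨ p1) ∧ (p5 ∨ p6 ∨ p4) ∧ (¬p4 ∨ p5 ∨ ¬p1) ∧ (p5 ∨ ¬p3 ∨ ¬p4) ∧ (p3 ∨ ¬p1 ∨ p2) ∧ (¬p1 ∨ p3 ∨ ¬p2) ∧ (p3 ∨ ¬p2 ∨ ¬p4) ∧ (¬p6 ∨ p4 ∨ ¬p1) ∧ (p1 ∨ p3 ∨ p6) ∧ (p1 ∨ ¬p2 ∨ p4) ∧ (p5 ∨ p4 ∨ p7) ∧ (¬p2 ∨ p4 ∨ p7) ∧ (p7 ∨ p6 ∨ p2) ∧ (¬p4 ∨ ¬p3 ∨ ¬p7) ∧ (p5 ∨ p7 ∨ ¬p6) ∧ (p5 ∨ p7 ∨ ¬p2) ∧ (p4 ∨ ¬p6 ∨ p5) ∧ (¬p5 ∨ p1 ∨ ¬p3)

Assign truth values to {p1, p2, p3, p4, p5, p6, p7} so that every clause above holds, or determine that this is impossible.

Suppose p2 = False.
Suppose p4 = True.
Suppose p7 = False.
The clause (p3) is unit, so p3 = True.
The clause (p5) is unit, so p5 = True.
The clause (p6) is unit, so p6 = True.
The clause (p1) is unit, so p1 = True.
This assignment satisfies each clause.

p1: True; p2: False; p3: True; p4: True; p5: True; p6: True; p7: False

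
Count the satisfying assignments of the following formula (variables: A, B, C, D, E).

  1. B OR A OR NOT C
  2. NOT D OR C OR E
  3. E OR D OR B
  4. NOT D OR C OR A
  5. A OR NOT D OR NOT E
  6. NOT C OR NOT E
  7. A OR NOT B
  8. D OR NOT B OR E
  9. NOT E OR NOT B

There are 2^5 = 32 truth assignments over (A, B, C, D, E).
Split on E. With E = true, the clauses containing E are satisfied and NOT E drops from the rest; 3 of the 2^4 = 16 assignments to the other variables satisfy what remains.
With E = false, by the same count on the reduced clause set, 2 assignments work.
(One model: A=F, B=F, C=F, D=F, E=T.)
Total: 3 + 2 = 5.

5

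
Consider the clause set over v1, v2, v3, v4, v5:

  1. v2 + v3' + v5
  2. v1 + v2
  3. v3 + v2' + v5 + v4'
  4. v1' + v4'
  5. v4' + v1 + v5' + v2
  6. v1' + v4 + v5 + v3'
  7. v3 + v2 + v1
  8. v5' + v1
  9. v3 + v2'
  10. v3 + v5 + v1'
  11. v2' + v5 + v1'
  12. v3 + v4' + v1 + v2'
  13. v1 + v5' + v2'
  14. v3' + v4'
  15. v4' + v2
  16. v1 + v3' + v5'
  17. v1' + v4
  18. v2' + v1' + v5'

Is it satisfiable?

Try v1 = 0.
(v2) alone gives v2 = 1.
(v5') alone gives v5 = 0.
(v3) alone gives v3 = 1.
(v4') alone gives v4 = 0.
All clauses are satisfied.
A satisfying assignment: v1 ↦ 0; v2 ↦ 1; v3 ↦ 1; v4 ↦ 0; v5 ↦ 0.

Yes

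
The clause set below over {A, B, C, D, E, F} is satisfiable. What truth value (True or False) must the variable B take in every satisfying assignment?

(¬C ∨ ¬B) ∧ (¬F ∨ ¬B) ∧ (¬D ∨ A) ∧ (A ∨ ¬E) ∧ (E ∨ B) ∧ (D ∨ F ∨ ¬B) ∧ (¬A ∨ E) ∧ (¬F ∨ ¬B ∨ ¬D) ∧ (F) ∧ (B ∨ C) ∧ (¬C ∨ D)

False

Suppose B = True.
Unit clause (¬C) forces C = False.
Unit clause (¬F) forces F = False.
That conflicts with the unit clause (F).
So every satisfying assignment has B = False.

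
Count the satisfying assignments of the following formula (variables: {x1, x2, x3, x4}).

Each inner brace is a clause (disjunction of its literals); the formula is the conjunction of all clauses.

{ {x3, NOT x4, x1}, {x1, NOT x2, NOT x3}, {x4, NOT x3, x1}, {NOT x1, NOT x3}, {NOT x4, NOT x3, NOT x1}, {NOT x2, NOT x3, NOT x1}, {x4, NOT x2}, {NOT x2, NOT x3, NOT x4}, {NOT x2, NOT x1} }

4

There are 2^4 = 16 truth assignments over (x1, x2, x3, x4).
Split on x2. With x2 = true, the clauses containing x2 are satisfied and NOT x2 drops from the rest; 0 of the 2^3 = 8 assignments to the other variables satisfy what remains.
With x2 = false, by the same count on the reduced clause set, 4 assignments work.
Total: 0 + 4 = 4.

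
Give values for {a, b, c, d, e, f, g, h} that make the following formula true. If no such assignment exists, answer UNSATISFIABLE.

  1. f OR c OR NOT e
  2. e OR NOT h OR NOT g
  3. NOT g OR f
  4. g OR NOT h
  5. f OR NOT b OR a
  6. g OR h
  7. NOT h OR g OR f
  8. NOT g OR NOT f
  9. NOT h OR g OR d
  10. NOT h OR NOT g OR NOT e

Suppose g = false.
From the singleton clause (NOT h), h = false.
But (h) is also a unit clause — contradiction.
That branch fails; take g = true instead.
From the singleton clause (f), f = true.
But (NOT f) is also a unit clause — contradiction.
Neither g = true nor g = false works.

UNSATISFIABLE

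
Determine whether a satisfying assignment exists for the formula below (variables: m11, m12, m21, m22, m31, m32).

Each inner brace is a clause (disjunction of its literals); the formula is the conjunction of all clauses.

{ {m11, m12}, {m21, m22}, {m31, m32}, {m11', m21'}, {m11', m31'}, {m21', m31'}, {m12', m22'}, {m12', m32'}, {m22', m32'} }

Branch on m11: set m11 = 1.
Unit clause (m21') forces m21 = 0.
Unit clause (m22) forces m22 = 1.
Unit clause (m31') forces m31 = 0.
Unit clause (m32) forces m32 = 1.
But (m32') is also a unit clause — contradiction.
So m11 must be the other value — set m11 = 0.
Unit clause (m12) forces m12 = 1.
Unit clause (m22') forces m22 = 0.
Unit clause (m21) forces m21 = 1.
Unit clause (m31') forces m31 = 0.
Unit clause (m32) forces m32 = 1.
But (m32') is also a unit clause — contradiction.
Either choice for m11 ends in contradiction.
No assignment satisfies every clause.

Unsatisfiable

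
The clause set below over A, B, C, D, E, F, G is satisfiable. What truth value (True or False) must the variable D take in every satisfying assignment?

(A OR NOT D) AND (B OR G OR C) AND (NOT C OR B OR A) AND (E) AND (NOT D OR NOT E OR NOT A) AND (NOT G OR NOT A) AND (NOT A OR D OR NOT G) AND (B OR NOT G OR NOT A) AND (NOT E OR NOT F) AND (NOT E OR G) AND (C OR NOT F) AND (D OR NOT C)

False

Suppose D = true.
The clause (A) is unit, so A = true.
The clause (E) is unit, so E = true.
Now (NOT E) is unsatisfied and unit — conflict.
So every satisfying assignment has D = False.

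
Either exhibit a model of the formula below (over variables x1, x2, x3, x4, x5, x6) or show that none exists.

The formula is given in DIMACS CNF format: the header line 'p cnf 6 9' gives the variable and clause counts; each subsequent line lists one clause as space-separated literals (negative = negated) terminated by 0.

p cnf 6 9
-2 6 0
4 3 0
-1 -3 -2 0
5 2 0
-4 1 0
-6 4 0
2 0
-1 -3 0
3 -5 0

(x2) alone gives x2 = True.
(x6) alone gives x6 = True.
(x4) alone gives x4 = True.
(x1) alone gives x1 = True.
(¬x3) alone gives x3 = False.
(¬x5) alone gives x5 = False.
All clauses are satisfied.

x1: True, x2: True, x3: False, x4: True, x5: False, x6: True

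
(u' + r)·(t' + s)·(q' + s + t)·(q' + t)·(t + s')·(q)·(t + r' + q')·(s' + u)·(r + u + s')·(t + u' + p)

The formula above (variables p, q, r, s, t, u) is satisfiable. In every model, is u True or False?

True

Suppose u = 0.
The clause (q) is unit, so q = 1.
The clause (t) is unit, so t = 1.
The clause (s) is unit, so s = 1.
That conflicts with the unit clause (s').
So every satisfying assignment has u = True.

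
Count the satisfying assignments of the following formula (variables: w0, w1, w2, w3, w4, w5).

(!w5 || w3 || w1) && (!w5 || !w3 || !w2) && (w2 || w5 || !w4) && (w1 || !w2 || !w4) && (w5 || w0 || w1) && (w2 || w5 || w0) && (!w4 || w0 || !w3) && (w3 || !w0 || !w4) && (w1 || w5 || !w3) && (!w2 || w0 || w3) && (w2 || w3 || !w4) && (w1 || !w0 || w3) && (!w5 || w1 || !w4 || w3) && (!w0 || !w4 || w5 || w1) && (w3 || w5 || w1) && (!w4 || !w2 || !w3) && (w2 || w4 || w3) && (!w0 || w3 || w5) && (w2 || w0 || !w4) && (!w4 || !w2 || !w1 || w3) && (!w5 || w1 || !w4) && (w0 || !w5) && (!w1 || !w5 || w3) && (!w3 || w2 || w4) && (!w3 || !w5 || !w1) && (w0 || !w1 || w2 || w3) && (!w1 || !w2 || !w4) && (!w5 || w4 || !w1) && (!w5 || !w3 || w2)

2

There are 2^6 = 64 truth assignments over (w0, w1, w2, w3, w4, w5).
Split on w5. With w5 = true, the clauses containing w5 are satisfied and !w5 drops from the rest; 0 of the 2^5 = 32 assignments to the other variables satisfy what remains.
With w5 = false, by the same count on the reduced clause set, 2 assignments work.
Total: 0 + 2 = 2.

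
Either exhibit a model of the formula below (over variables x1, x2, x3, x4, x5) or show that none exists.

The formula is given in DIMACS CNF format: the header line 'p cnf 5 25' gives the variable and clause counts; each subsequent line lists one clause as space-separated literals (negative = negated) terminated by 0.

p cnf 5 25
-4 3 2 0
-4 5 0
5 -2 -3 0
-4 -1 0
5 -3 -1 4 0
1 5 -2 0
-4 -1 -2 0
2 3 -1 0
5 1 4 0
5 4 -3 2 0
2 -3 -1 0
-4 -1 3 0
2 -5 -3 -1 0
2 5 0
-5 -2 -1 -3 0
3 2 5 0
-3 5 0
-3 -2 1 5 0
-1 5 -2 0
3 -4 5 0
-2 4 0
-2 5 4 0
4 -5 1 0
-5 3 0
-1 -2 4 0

x1: False; x2: True; x3: True; x4: True; x5: True

Case x4 = True:
Unit clause (x5) forces x5 = True.
Unit clause (¬x1) forces x1 = False.
Unit clause (x3) forces x3 = True.
All clauses hold; x2 can take either value.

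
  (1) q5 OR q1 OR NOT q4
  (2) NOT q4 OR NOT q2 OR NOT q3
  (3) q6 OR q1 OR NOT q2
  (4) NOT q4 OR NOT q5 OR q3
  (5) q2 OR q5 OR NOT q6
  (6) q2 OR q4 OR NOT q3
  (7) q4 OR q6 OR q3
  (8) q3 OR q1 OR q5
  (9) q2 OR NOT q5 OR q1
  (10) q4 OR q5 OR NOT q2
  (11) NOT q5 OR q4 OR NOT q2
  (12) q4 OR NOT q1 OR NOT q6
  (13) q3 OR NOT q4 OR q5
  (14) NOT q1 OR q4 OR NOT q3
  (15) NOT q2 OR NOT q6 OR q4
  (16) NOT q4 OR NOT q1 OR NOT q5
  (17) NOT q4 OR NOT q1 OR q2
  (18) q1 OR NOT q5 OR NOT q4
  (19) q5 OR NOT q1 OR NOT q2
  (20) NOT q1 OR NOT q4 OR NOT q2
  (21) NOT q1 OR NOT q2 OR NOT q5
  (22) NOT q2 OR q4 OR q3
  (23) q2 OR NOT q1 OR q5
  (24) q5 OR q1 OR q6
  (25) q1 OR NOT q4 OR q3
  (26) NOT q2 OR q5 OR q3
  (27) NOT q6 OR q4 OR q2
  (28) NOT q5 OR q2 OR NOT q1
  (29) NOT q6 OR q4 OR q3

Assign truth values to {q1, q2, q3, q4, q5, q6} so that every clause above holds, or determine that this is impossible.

Suppose q5 = true.
Suppose q4 = false.
From the singleton clause (NOT q2), q2 = false.
From the singleton clause (NOT q3), q3 = false.
From the singleton clause (q6), q6 = true.
That conflicts with the unit clause (NOT q6).
That branch fails; take q4 = true instead.
From the singleton clause (q3), q3 = true.
From the singleton clause (NOT q2), q2 = false.
From the singleton clause (q1), q1 = true.
That conflicts with the unit clause (NOT q1).
Neither q4 = true nor q4 = false works.
That branch fails; take q5 = false instead.
Suppose q1 = true.
From the singleton clause (NOT q2), q2 = false.
That conflicts with the unit clause (q2).
That branch fails; take q1 = false instead.
From the singleton clause (NOT q4), q4 = false.
From the singleton clause (q3), q3 = true.
From the singleton clause (q2), q2 = true.
That conflicts with the unit clause (NOT q2).
Neither q1 = true nor q1 = false works.
Neither q5 = true nor q5 = false works.

UNSATISFIABLE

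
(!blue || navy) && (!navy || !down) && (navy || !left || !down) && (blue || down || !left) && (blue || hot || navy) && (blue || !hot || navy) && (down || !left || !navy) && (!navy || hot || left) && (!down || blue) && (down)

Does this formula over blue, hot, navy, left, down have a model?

Unit clause (down) forces down = true.
Unit clause (!navy) forces navy = false.
Unit clause (!blue) forces blue = false.
That conflicts with the unit clause (blue).
No assignment satisfies every clause.

No, unsatisfiable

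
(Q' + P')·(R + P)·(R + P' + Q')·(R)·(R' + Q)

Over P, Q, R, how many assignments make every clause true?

There are 2^3 = 8 truth assignments over (P, Q, R).
Check each against the 5 clauses (columns in the order P, Q, R):
  F F F  ✗ fails (R + P)
  F F T  ✗ fails (R' + Q)
  F T F  ✗ fails (R + P)
  F T T  ✓ satisfies all
  T F F  ✗ fails (R)
  T F T  ✗ fails (R' + Q)
  T T F  ✗ fails (Q' + P')
  T T T  ✗ fails (Q' + P')
1 of the 8 rows is a model.

1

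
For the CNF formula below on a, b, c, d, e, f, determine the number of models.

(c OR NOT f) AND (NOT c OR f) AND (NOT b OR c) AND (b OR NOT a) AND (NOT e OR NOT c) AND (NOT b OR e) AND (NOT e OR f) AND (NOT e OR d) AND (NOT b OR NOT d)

There are 2^6 = 64 truth assignments over (a, b, c, d, e, f).
Split on f. With f = true, the clauses containing f are satisfied and NOT f drops from the rest; 2 of the 2^5 = 32 assignments to the other variables satisfy what remains.
With f = false, by the same count on the reduced clause set, 2 assignments work.
Total: 2 + 2 = 4.

4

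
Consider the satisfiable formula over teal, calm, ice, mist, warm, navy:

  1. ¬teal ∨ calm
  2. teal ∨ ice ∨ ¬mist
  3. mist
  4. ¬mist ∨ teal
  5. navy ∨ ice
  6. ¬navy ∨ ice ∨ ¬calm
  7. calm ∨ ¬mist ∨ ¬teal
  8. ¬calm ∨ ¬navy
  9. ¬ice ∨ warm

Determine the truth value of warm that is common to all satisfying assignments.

True

Suppose warm = False.
(mist) alone gives mist = True.
(teal) alone gives teal = True.
(calm) alone gives calm = True.
(¬navy) alone gives navy = False.
(ice) alone gives ice = True.
That conflicts with the unit clause (¬ice).
So every satisfying assignment has warm = True.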